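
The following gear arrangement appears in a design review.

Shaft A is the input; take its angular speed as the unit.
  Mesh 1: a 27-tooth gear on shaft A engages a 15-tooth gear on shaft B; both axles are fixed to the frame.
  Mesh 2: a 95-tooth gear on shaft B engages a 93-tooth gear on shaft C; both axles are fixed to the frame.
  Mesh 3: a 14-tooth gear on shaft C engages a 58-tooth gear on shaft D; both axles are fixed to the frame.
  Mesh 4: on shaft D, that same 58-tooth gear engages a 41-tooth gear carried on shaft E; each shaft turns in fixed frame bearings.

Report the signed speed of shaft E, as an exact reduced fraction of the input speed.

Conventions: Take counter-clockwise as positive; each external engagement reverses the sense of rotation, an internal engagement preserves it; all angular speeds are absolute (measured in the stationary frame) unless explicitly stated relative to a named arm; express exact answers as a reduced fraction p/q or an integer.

4-mesh fixed-axis compound train (all bearings frame-fixed)
mesh 1 [27T→15T]: |ω|/ω_in = 1×27/15 = 9/5, sense flips to −
mesh 2 [95T→93T]: |ω|/ω_in = (9/5)×95/93 = 57/31, sense flips to +
mesh 3 [14T→58T]: |ω|/ω_in = (57/31)×14/58 = 399/899, sense flips to −
mesh 4 [58T→41T]: |ω|/ω_in = (399/899)×58/41 = 798/1271, sense flips to +
signed output speed (× input speed) = 798/1271

798/1271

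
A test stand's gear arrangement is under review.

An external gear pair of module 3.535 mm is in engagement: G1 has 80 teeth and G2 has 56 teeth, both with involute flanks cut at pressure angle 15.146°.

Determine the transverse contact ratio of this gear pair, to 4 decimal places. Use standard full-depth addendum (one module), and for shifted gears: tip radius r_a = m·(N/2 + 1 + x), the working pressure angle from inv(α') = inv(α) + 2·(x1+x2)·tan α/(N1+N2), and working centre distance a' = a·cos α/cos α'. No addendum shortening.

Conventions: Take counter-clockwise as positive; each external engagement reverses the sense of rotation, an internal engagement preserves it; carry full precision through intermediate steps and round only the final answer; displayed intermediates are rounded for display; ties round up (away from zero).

2.1561

recognized (one external pair, fixed centres): single-mesh tooth geometry, m = 3.535, N1 = 80, N2 = 56
base radii: r_b1 = 136.488213, r_b2 = 95.541749
tip radii: r_a1 = 144.935000, r_a2 = 102.515000
no profile shift: α' = α, a' = a
action lengths: √(r_a1²−r_b1²) = 48.755738, √(r_a2²−r_b2²) = 37.163146
base pitch p_b = π·m·cos α = 10.719759
CR = (48.755738 + 37.163146 − 240.380000·sin 15.14600°)/10.719759 = 2.156066
contact ratio ≈ 2.1561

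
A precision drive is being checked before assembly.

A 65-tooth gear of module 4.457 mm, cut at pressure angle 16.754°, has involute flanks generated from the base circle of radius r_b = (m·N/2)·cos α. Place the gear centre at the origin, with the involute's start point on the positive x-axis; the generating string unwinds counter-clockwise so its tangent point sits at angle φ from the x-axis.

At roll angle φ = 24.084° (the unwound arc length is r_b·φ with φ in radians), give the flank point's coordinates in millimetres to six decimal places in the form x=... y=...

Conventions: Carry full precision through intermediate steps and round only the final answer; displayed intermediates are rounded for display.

topology: single-mesh involute geometry — m = 4.457, N = 65
pitch radius r_p = m·N/2 = 4.457·65/2 = 144.852500
base radius r_b = r_p·cos α = 144.852500·cos 16.754° = 138.703691
roll angle φ = 24.084° = 0.42034510 rad
x = r_b·(cos φ + φ·sin φ) = 150.421478
y = r_b·(sin φ − φ·cos φ) = 3.373585

x=150.421478 y=3.373585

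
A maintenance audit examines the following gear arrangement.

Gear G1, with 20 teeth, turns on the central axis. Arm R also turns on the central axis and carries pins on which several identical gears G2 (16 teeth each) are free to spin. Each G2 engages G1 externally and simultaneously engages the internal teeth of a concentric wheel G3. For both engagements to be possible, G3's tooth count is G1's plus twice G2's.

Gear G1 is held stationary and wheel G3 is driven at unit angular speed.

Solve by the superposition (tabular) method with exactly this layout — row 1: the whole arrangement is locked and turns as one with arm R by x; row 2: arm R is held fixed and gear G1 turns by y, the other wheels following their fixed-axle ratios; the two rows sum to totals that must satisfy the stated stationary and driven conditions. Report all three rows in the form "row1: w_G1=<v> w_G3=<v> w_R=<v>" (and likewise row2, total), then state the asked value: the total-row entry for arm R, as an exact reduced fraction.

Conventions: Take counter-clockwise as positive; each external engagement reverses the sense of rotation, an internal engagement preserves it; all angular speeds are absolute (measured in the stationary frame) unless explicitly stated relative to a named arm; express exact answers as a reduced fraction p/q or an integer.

row1: w_G1=13/18 w_G3=13/18 w_R=13/18
row2: w_G1=-13/18 w_G3=5/18 w_R=0
total: w_G1=0 w_G3=1 w_R=13/18
asked value: 13/18

planetary set (20T centre, 16T on arm, 52T internal) — Willis relation
row 1 (train locked, turned with arm): all members turn x
row 2 (arm held, sun turns y): ω_ring = −(20/52)·y, ω_arm = 0
boundary: total ω_sun = x + y = 0 and total ω_ring = x − (20/52)·y = 1  ⇒  y = -13/18, x = 13/18
row 2 ring = −(20/52)·(-13/18) = 5/18
totals (row 1 + row 2): sun 13/18 + (-13/18) = 0, ring 13/18 + 5/18 = 1, arm 13/18 + 0 = 13/18
asked cell (total, arm) = 13/18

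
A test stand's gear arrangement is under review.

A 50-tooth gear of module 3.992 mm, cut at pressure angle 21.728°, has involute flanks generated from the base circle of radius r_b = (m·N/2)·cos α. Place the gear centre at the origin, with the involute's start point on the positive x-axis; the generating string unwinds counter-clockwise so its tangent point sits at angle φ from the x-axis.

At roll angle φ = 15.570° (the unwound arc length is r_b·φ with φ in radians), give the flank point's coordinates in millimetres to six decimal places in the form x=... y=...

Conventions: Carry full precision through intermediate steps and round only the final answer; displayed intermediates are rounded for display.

recognized (one wheel, involute flank): single-mesh tooth geometry, m = 3.992, N = 50
pitch radius r_p = m·N/2 = 3.992·50/2 = 99.800000
base radius r_b = r_p·cos α = 99.800000·cos 21.728° = 92.709386
roll angle φ = 15.570° = 0.27174776 rad
x = r_b·(cos φ + φ·sin φ) = 96.069596
y = r_b·(sin φ − φ·cos φ) = 0.615588

x=96.069596 y=0.615588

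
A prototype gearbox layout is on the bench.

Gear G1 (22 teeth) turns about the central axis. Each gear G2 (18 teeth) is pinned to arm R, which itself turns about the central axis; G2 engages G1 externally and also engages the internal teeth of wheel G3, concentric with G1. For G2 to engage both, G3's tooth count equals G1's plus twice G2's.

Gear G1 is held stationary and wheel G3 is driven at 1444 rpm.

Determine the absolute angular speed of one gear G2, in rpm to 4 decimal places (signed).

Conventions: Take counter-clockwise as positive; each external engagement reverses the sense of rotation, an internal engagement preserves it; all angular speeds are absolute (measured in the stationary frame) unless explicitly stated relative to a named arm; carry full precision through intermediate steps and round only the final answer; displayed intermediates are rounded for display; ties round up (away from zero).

+2326.4444 rpm

recognized (axles ride arm R): planetary set, 22/18/58 teeth
normalise by the input: solve with ω_ring = 1, then scale by 1444 rpm
ring teeth: 22 + 2·18 = 58
22(ω_sun−ω_arm) = −58(ω_ring−ω_arm),  ω_sun = 0, ω_ring = 1
22(0−ω_arm) = −58(1−ω_arm)  ⇒  80·ω_arm = 58  ⇒  ω_arm = 29/40
sun–planet mesh: 22·(0−29/40) = −18·(ω_p−ω_arm)  ⇒  ω_p−ω_arm = 319/360
ω_p = 29/40 + 319/360 = 29/18
scale: ω_p = 29/18 × 1444 rpm = +2326.4444 rpm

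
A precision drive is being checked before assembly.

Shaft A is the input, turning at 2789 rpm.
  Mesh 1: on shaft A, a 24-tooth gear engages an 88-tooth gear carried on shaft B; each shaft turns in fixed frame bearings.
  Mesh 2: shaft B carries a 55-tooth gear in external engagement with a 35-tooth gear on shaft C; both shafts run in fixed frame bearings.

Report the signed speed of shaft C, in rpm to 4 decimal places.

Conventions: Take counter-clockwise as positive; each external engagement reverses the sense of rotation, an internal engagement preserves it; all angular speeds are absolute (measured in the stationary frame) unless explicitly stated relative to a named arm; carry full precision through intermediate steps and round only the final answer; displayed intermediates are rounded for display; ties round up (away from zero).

+1195.2857 rpm

2-mesh fixed-axis compound train (all bearings frame-fixed)
mesh 1 [24T→88T]: ω = 2789.0000×24/88 = 760.6364 rpm, sense flips to −
mesh 2 [55T→35T]: ω = 760.6364×55/35 = 1195.2857 rpm, sense flips to +
signed output speed = +1195.2857 rpm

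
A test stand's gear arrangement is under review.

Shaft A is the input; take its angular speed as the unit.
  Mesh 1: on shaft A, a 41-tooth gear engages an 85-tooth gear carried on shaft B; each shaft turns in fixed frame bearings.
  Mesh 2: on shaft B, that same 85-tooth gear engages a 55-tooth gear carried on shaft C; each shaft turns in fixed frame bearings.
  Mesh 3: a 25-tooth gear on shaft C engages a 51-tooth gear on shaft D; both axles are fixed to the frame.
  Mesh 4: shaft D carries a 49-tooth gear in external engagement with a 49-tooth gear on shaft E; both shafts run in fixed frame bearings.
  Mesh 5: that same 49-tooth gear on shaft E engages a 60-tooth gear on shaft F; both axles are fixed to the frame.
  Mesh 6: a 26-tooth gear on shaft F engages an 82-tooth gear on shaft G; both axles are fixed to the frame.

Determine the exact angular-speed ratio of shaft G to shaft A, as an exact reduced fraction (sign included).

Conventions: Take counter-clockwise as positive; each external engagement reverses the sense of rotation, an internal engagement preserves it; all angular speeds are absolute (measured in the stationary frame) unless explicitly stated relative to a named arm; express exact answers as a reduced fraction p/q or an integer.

class = fixed-axis compound train [6 meshes; 6 ratios multiply, 6 sense flips]
mesh 1 [41T→85T]: running ratio 41/85, sense −
mesh 2 [85T→55T]: running ratio 41/55, sense +
mesh 3 [25T→51T]: running ratio 205/561, sense −
mesh 4 [49T→49T]: running ratio 205/561, sense +
mesh 5 [49T→60T]: running ratio 2009/6732, sense −
mesh 6 [26T→82T]: running ratio 637/6732, sense +
ω_out/ω_in = 637/6732

637/6732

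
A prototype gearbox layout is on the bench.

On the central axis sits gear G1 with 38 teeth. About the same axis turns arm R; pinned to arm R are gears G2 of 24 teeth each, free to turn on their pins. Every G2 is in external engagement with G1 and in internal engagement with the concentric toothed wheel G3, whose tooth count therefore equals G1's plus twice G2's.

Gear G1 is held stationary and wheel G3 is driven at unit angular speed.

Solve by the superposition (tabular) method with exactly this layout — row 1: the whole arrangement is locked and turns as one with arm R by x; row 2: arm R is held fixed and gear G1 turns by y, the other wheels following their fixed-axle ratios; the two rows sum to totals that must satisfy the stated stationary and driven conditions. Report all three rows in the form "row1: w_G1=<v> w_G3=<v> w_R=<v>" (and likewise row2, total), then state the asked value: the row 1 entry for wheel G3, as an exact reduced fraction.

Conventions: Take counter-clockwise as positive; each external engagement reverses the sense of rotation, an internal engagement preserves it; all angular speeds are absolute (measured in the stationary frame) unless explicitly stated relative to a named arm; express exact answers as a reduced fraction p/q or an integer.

topology: planetary set — G1 38T / G2 24T / G3 86T, arm = carrier (Willis)
superposition row 1 [locked train]: every member turns x
row 2: sun turns y, ring = −(38/86)·y, arm 0
boundary: total ω_sun = x + y = 0 and total ω_ring = x − (38/86)·y = 1  ⇒  y = -43/62, x = 43/62
row 2 ring = −(38/86)·(-43/62) = 19/62
totals (row 1 + row 2): sun 43/62 + (-43/62) = 0, ring 43/62 + 19/62 = 1, arm 43/62 + 0 = 43/62
asked cell (row1, ring) = 43/62

row1: w_G1=43/62 w_G3=43/62 w_R=43/62
row2: w_G1=-43/62 w_G3=19/62 w_R=0
total: w_G1=0 w_G3=1 w_R=43/62
asked value: 43/62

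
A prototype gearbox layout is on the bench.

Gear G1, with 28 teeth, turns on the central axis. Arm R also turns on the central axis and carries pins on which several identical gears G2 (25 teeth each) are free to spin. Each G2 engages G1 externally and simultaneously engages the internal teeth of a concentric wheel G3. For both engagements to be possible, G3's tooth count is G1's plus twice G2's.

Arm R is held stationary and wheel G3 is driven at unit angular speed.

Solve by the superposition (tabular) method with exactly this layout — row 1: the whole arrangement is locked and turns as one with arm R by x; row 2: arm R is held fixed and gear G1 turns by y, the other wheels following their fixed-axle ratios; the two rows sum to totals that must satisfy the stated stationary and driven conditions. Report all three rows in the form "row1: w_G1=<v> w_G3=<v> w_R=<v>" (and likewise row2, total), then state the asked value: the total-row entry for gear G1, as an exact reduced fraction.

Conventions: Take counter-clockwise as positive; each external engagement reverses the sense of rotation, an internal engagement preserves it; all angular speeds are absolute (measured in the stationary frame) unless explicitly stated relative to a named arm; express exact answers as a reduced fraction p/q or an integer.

row1: w_G1=0 w_G3=0 w_R=0
row2: w_G1=-39/14 w_G3=1 w_R=0
total: w_G1=-39/14 w_G3=1 w_R=0
asked value: -39/14

topology: planetary set — G1 28T / G2 25T / G3 78T, arm = carrier (Willis)
superposition row 1 [locked train]: every member turns x
row 2 (arm held, sun turns y): ω_ring = −(28/78)·y, ω_arm = 0
boundary: total ω_arm = x = 0 and total ω_ring = x − (28/78)·y = 1  ⇒  y = -39/14, x = 0
row 2 ring = −(28/78)·(-39/14) = 1
totals (row 1 + row 2): sun 0 + (-39/14) = -39/14, ring 0 + 1 = 1, arm 0 + 0 = 0
asked cell (total, sun) = -39/14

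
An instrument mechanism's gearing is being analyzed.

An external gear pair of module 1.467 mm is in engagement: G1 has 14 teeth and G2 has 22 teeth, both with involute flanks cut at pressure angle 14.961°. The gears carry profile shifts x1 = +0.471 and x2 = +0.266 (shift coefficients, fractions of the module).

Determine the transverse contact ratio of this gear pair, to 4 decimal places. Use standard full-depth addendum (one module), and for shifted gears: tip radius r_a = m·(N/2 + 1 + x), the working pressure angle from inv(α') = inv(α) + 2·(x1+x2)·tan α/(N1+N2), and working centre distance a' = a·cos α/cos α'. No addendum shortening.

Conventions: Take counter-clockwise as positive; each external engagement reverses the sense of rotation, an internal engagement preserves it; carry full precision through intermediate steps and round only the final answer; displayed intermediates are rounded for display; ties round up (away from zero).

1.5131

recognized (one external pair, fixed centres): single-mesh tooth geometry, m = 1.467, N1 = 14, N2 = 22
base radii: r_b1 = 9.920899, r_b2 = 15.589984
tip radii: r_a1 = 12.426957, r_a2 = 17.994222
inv(α') = inv(14.961°) + 2·(+0.471+0.266)·tan α/(14+22) = 0.01704223  ⇒  α' = 20.88159°
a' = a·cos α / cos α' = 26.4060·cos 14.961°/cos 20.88159° = 27.304252
action lengths: √(r_a1²−r_b1²) = 7.483650, √(r_a2²−r_b2²) = 8.985790
base pitch p_b = π·m·cos α = 4.452489
CR = (7.483650 + 8.985790 − 27.304252·sin 20.88159°)/4.452489 = 1.513125
contact ratio ≈ 1.5131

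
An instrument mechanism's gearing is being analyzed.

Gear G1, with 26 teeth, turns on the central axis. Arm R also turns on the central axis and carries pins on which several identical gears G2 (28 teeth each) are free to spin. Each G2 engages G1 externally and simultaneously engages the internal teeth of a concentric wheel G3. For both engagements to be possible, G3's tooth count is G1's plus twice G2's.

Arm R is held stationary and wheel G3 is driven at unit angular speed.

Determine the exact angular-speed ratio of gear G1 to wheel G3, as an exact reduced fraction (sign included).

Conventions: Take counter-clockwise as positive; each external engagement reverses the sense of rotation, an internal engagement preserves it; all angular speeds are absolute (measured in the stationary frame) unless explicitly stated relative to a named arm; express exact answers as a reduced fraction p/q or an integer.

recognized (axles ride arm R): planetary set, 26/28/82 teeth
ring teeth: 26 + 2·28 = 82
26(ω_sun−ω_arm) = −82(ω_ring−ω_arm),  ω_arm = 0, ω_ring = 1
ω_sun = 0 − (82/26)(1−0) = -41/13
ω_out/ω_in = -41/13

-41/13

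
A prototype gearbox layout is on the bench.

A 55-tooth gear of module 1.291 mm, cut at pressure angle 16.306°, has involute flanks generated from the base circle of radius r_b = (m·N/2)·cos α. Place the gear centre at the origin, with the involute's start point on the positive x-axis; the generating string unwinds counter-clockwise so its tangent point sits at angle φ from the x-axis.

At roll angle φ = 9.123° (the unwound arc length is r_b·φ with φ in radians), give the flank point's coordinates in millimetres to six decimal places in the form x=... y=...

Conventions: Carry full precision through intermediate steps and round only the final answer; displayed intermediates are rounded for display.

recognized (one wheel, involute flank): single-mesh tooth geometry, m = 1.291, N = 55
pitch radius r_p = m·N/2 = 1.291·55/2 = 35.502500
base radius r_b = r_p·cos α = 35.502500·cos 16.306° = 34.074444
roll angle φ = 9.123° = 0.15922639 rad
x = r_b·(cos φ + φ·sin φ) = 34.503655
y = r_b·(sin φ − φ·cos φ) = 0.045735

x=34.503655 y=0.045735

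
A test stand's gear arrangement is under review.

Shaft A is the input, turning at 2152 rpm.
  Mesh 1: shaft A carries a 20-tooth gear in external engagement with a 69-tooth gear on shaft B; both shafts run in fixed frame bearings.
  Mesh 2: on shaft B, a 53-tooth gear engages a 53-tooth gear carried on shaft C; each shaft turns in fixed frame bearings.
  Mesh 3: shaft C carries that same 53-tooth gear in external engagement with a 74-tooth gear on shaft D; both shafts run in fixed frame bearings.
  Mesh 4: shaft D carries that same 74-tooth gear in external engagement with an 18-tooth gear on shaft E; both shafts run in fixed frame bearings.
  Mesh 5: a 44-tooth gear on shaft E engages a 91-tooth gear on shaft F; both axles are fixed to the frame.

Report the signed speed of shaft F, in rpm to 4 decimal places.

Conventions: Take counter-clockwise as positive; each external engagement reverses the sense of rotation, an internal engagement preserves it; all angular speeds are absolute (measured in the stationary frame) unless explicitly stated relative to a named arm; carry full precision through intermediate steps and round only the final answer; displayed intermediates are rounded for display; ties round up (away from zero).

-888.0508 rpm

recognized (6 fixed axles, 5 meshes): fixed-axis compound train
mesh 1 [20T→69T]: ω = 2152.0000×20/69 = 623.7681 rpm, sense flips to −
mesh 2 [53T→53T]: ω = 623.7681×53/53 = 623.7681 rpm, sense flips to +
mesh 3 [53T→74T]: ω = 623.7681×53/74 = 446.7528 rpm, sense flips to −
mesh 4 [74T→18T]: ω = 446.7528×74/18 = 1836.6506 rpm, sense flips to +
mesh 5 [44T→91T]: ω = 1836.6506×44/91 = 888.0508 rpm, sense flips to −
signed output speed = -888.0508 rpm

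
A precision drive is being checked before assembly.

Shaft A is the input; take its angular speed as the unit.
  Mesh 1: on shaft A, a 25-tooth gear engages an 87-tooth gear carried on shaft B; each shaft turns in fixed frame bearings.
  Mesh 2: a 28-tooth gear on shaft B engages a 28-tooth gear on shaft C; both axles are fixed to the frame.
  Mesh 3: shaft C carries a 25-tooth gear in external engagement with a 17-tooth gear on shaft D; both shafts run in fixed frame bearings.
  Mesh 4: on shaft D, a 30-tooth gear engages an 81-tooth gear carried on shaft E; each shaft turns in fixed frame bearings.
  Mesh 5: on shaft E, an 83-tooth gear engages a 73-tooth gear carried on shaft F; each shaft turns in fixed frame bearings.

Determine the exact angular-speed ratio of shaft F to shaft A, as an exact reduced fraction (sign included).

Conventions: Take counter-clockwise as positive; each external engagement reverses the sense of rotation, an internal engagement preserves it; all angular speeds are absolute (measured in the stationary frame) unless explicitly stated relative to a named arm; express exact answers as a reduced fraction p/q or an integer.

class = fixed-axis compound train [5 meshes; 5 ratios multiply, 5 sense flips]
mesh 1 [25T→87T]: running ratio 25/87, sense −
mesh 2 [28T→28T]: running ratio 25/87, sense +
mesh 3 [25T→17T]: running ratio 625/1479, sense −
mesh 4 [30T→81T]: running ratio 6250/39933, sense +
mesh 5 [83T→73T]: running ratio 518750/2915109, sense −
ω_out/ω_in = -518750/2915109

-518750/2915109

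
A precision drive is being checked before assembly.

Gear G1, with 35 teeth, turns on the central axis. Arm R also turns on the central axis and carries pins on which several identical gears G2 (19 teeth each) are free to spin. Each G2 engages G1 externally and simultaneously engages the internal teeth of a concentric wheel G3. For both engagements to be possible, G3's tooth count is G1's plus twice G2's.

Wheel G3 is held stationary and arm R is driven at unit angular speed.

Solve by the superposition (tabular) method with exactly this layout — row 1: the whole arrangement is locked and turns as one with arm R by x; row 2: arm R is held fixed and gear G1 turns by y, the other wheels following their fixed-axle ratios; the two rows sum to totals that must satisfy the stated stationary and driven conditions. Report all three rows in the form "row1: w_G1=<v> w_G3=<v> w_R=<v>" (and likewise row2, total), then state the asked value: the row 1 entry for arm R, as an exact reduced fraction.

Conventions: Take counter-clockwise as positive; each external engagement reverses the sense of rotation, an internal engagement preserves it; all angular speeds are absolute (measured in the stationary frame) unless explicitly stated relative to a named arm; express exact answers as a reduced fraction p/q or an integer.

planetary set (35T centre, 19T on arm, 73T internal) — Willis relation
superposition row 1 [locked train]: every member turns x
row 2 — arm fixed, fixed-axis ratios: sun y, ring −(35/73)·y, arm 0
boundary: total ω_ring = x − (35/73)·y = 0 and total ω_arm = x = 1  ⇒  y = 73/35, x = 1
row 2 ring = −(35/73)·73/35 = -1
totals (row 1 + row 2): sun 1 + 73/35 = 108/35, ring 1 + (-1) = 0, arm 1 + 0 = 1
asked cell (row1, arm) = 1

row1: w_G1=1 w_G3=1 w_R=1
row2: w_G1=73/35 w_G3=-1 w_R=0
total: w_G1=108/35 w_G3=0 w_R=1
asked value: 1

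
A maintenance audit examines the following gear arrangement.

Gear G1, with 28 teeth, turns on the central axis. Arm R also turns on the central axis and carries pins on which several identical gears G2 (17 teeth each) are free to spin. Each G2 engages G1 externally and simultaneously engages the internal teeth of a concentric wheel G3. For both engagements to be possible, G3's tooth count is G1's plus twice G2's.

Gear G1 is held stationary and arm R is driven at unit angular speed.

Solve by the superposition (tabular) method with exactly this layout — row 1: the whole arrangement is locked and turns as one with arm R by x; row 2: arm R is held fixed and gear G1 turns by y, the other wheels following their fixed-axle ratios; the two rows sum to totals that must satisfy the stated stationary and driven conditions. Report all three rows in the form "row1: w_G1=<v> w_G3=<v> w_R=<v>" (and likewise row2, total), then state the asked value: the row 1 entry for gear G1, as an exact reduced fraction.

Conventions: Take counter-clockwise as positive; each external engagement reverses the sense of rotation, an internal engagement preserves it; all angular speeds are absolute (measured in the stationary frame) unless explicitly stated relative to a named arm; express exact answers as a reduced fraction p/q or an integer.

row1: w_G1=1 w_G3=1 w_R=1
row2: w_G1=-1 w_G3=14/31 w_R=0
total: w_G1=0 w_G3=45/31 w_R=1
asked value: 1

planetary set (28T centre, 17T on arm, 62T internal) — Willis relation
row 1 — lock + rotate with arm: ω_sun = ω_ring = ω_arm = x
row 2 (arm held, sun turns y): ω_ring = −(28/62)·y, ω_arm = 0
boundary: total ω_sun = x + y = 0 and total ω_arm = x = 1  ⇒  y = -1, x = 1
row 2 ring = −(28/62)·(-1) = 14/31
totals (row 1 + row 2): sun 1 + (-1) = 0, ring 1 + 14/31 = 45/31, arm 1 + 0 = 1
asked cell (row1, sun) = 1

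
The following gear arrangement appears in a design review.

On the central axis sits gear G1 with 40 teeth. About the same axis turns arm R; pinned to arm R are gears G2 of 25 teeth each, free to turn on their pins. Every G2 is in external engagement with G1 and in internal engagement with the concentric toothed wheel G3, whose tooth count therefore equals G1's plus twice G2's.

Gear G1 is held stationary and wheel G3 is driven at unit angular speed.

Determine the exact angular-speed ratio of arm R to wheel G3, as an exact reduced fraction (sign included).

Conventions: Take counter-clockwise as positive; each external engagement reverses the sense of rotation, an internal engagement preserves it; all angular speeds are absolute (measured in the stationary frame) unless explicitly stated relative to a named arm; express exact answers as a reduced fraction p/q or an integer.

planetary set (40T centre, 25T on arm, 90T internal) — Willis relation
ring teeth: 40 + 2·25 = 90
40(ω_sun−ω_arm) = −90(ω_ring−ω_arm),  ω_sun = 0, ω_ring = 1
40(0−ω_arm) = −90(1−ω_arm)  ⇒  130·ω_arm = 90  ⇒  ω_arm = 9/13
ω_out/ω_in = 9/13

9/13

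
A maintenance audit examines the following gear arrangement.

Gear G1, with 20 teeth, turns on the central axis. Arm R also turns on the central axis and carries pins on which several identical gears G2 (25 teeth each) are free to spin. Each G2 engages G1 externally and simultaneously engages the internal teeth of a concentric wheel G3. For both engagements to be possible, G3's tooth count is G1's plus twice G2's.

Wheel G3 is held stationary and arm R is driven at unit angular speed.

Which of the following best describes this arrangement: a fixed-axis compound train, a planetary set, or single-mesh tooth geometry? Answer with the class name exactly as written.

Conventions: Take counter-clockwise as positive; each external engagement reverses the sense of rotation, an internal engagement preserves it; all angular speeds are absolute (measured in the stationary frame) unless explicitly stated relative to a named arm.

planetary set (20T centre, 25T on arm, 70T internal) — Willis relation
classification: planetary set

planetary set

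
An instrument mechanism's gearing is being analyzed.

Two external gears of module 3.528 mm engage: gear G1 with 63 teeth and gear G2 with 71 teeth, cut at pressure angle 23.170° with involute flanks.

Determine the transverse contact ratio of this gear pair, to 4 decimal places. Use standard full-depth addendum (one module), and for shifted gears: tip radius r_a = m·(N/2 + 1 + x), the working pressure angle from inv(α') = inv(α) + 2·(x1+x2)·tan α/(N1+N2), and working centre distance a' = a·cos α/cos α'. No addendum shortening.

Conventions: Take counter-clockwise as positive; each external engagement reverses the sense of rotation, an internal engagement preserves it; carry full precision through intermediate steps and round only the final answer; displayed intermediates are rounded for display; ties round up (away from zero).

1.6387

class = single-mesh tooth geometry [involute pair 63T × 71T, m = 3.528]
base radii: r_b1 = 102.168257, r_b2 = 115.142004
tip radii: r_a1 = 114.660000, r_a2 = 128.772000
no profile shift: α' = α, a' = a
action lengths: √(r_a1²−r_b1²) = 52.043854, √(r_a2²−r_b2²) = 57.658883
base pitch p_b = π·m·cos α = 10.189557
CR = (52.043854 + 57.658883 − 236.376000·sin 23.17000°)/10.189557 = 1.638746
contact ratio ≈ 1.6387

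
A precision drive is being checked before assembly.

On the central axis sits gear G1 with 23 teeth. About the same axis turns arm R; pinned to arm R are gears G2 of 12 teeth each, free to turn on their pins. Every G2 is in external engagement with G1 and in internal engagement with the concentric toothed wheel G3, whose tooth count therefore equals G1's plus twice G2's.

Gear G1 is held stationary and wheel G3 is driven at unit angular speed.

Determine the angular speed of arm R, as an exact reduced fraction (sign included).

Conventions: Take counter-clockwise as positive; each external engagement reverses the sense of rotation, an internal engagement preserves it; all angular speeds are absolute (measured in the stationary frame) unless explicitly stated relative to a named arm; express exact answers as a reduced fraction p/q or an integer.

planetary set (23T centre, 12T on arm, 47T internal) — Willis relation
ring teeth: 23 + 2·12 = 47
23(ω_sun−ω_arm) = −47(ω_ring−ω_arm),  ω_sun = 0, ω_ring = 1
23(0−ω_arm) = −47(1−ω_arm)  ⇒  70·ω_arm = 47  ⇒  ω_arm = 47/70
exact speed ratio = 47/70

47/70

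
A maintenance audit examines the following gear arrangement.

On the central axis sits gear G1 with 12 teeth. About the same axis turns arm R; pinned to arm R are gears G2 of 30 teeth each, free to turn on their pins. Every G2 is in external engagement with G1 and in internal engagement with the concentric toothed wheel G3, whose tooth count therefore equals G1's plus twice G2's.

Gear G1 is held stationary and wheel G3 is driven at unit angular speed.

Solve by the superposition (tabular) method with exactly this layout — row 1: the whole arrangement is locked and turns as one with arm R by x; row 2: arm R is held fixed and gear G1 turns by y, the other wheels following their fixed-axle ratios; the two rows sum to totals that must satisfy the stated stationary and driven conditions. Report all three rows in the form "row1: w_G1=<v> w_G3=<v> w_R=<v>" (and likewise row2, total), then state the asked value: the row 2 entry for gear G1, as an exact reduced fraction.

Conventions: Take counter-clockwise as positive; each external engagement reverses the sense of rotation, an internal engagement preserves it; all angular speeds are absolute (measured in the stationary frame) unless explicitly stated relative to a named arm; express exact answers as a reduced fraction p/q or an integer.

planetary set (12T centre, 30T on arm, 72T internal) — Willis relation
row 1 — lock + rotate with arm: ω_sun = ω_ring = ω_arm = x
row 2 — arm fixed, fixed-axis ratios: sun y, ring −(12/72)·y, arm 0
boundary: total ω_sun = x + y = 0 and total ω_ring = x − (12/72)·y = 1  ⇒  y = -6/7, x = 6/7
row 2 ring = −(12/72)·(-6/7) = 1/7
totals (row 1 + row 2): sun 6/7 + (-6/7) = 0, ring 6/7 + 1/7 = 1, arm 6/7 + 0 = 6/7
asked cell (row2, sun) = -6/7

row1: w_G1=6/7 w_G3=6/7 w_R=6/7
row2: w_G1=-6/7 w_G3=1/7 w_R=0
total: w_G1=0 w_G3=1 w_R=6/7
asked value: -6/7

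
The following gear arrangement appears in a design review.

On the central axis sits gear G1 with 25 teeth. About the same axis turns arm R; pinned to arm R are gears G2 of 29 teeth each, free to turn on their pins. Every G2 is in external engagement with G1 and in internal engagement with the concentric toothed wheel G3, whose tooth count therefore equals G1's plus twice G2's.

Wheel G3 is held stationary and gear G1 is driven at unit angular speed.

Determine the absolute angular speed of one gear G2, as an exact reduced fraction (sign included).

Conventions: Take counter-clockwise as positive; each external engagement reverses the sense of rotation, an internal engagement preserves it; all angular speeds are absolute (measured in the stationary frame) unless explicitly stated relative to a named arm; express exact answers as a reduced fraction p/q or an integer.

-25/58

class = planetary set [G3 = 25+2·29 = 83; Willis about the carrier]
ring teeth: 25 + 2·29 = 83
25(ω_sun−ω_arm) = −83(ω_ring−ω_arm),  ω_ring = 0, ω_sun = 1
25(1−ω_arm) = −83(0−ω_arm)  ⇒  108·ω_arm = 25  ⇒  ω_arm = 25/108
sun–planet mesh: 25·(1−25/108) = −29·(ω_p−ω_arm)  ⇒  ω_p−ω_arm = -2075/3132
ω_p = 25/108 − 2075/3132 = -25/58
exact speed ratio = -25/58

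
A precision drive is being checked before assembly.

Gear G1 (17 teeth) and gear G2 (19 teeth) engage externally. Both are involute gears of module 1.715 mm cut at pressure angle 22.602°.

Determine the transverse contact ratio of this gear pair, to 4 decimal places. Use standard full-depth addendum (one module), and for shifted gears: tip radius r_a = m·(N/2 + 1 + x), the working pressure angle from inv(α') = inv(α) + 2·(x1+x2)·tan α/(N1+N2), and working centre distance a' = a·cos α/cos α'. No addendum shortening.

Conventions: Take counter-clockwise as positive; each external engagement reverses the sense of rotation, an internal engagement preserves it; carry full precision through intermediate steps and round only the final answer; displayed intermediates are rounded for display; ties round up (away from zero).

class = single-mesh tooth geometry [involute pair 17T × 19T, m = 1.715]
base radii: r_b1 = 13.457901, r_b2 = 15.041184
tip radii: r_a1 = 16.292500, r_a2 = 18.007500
no profile shift: α' = α, a' = a
action lengths: √(r_a1²−r_b1²) = 9.183161, √(r_a2²−r_b2²) = 9.901154
base pitch p_b = π·m·cos α = 4.974029
CR = (9.183161 + 9.901154 − 30.870000·sin 22.60200°)/4.974029 = 1.451564
contact ratio ≈ 1.4516

1.4516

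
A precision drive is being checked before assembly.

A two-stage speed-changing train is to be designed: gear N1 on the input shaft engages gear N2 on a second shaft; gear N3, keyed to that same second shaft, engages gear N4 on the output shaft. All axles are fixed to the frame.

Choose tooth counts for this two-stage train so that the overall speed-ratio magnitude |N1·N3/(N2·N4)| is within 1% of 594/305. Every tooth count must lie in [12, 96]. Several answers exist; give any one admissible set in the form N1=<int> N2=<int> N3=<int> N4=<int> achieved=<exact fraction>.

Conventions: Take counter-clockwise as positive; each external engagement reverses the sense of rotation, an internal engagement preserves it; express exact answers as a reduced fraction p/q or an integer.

N1=22 N2=15 N3=81 N4=61 achieved=594/305

design class (target 594/305): fixed-axis compound train
target = 594/305 in lowest terms: an exact hit needs N1·N3 = k·594 and N2·N4 = k·305 for one integer k, every count in [12, 96]; additionally prefer no 1:1 stage (N1 ≠ N2, N3 ≠ N4)
k = 1…2: no 1:1-free in-range split of k·594 and k·305 into factor pairs; take k = 3
k = 3: N1·N3 = 1782 = 22·81, N2·N4 = 915 = 15·61
achieved = 22·81/(15·61) = 594/305; |achieved − target| = 0 ≤ 297/15250 ✓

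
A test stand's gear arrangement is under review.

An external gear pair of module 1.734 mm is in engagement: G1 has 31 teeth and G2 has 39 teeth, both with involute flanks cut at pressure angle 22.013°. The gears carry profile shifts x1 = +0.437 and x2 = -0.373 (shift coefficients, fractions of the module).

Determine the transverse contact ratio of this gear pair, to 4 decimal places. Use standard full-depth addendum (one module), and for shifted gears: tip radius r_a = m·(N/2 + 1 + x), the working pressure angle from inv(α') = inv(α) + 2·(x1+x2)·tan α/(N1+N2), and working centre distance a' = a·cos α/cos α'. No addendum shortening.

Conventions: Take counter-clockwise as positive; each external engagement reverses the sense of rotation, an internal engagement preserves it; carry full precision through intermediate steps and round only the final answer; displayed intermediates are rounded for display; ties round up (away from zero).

single-mesh involute tooth geometry (31T engaging 39T at module 1.734)
base radii: r_b1 = 24.917635, r_b2 = 31.347993
tip radii: r_a1 = 29.368758, r_a2 = 34.900218
inv(α') = inv(22.013°) + 2·(+0.437-0.373)·tan α/(31+39) = 0.02083013  ⇒  α' = 22.26884°
a' = a·cos α / cos α' = 60.6900·cos 22.013°/cos 22.26884° = 60.800365
action lengths: √(r_a1²−r_b1²) = 15.544626, √(r_a2²−r_b2²) = 15.340422
base pitch p_b = π·m·cos α = 5.050391
CR = (15.544626 + 15.340422 − 60.800365·sin 22.26884°)/5.050391 = 1.553260
contact ratio ≈ 1.5533

1.5533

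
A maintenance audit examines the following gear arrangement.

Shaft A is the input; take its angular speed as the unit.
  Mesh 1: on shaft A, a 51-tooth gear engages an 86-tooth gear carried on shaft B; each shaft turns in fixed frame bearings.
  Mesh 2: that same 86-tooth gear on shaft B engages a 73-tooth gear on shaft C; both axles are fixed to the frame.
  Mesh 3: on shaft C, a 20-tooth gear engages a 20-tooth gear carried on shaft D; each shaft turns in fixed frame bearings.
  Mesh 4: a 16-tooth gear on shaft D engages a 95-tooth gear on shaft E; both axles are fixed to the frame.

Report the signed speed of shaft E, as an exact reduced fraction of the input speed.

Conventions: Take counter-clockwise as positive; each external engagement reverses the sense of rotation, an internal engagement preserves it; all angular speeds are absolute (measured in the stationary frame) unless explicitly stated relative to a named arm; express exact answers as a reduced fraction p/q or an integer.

816/6935

4-mesh fixed-axis compound train (all bearings frame-fixed)
mesh 1 [51T→86T]: |ω|/ω_in = 1×51/86 = 51/86, sense flips to −
mesh 2 [86T→73T]: |ω|/ω_in = (51/86)×86/73 = 51/73, sense flips to +
mesh 3 [20T→20T]: |ω|/ω_in = (51/73)×20/20 = 51/73, sense flips to −
mesh 4 [16T→95T]: |ω|/ω_in = (51/73)×16/95 = 816/6935, sense flips to +
signed output speed (× input speed) = 816/6935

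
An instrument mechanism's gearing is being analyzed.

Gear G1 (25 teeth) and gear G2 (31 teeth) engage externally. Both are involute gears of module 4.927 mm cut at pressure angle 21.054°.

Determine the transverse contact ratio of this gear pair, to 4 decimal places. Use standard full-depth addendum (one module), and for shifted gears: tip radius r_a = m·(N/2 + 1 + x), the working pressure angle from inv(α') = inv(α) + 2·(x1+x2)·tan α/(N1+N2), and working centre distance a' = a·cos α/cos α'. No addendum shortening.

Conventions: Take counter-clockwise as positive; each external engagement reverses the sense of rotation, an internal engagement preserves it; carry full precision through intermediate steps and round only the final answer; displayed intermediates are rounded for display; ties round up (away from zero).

single-mesh involute tooth geometry (25T engaging 31T at module 4.927)
base radii: r_b1 = 57.476058, r_b2 = 71.270311
tip radii: r_a1 = 66.514500, r_a2 = 81.295500
no profile shift: α' = α, a' = a
action lengths: √(r_a1²−r_b1²) = 33.476582, √(r_a2²−r_b2²) = 39.108836
base pitch p_b = π·m·cos α = 14.445309
CR = (33.476582 + 39.108836 − 137.956000·sin 21.05400°)/14.445309 = 1.593946
contact ratio ≈ 1.5939

1.5939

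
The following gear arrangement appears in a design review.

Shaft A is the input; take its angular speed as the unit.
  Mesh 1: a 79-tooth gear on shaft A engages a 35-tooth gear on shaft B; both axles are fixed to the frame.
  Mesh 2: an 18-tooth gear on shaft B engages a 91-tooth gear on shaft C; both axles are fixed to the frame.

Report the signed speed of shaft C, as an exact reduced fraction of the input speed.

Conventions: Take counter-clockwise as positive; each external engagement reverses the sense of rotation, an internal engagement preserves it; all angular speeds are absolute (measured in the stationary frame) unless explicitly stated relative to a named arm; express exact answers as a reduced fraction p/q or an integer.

1422/3185

2-mesh fixed-axis compound train (all bearings frame-fixed)
mesh 1 [79T→35T]: |ω|/ω_in = 1×79/35 = 79/35, sense flips to −
mesh 2 [18T→91T]: |ω|/ω_in = (79/35)×18/91 = 1422/3185, sense flips to +
signed output speed (× input speed) = 1422/3185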